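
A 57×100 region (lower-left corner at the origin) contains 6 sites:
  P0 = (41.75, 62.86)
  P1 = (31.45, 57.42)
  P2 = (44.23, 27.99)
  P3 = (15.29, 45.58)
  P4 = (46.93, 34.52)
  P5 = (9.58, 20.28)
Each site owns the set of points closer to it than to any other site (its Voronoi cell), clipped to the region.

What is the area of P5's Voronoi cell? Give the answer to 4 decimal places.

Area of P5's cell: 941.0280

1. box [0,57]×[0,100]: [(0, 0) (57, 0) (57, 100) (0, 100)]
2. ⊥bis P5·P0 via (25.665,41.57): [(0, 60.9604) (0, 0) (57, 0) (57, 17.8958)]  |A|=2247.4019
3. ⊥bis P5·P1 via (20.515,38.85): [(0, 50.9303) (0, 0) (57, 0) (57, 17.3657)]  |A|=1946.4365
4. ⊥bis P5·P2 via (26.905,24.135): [(24.1006, 36.7386) (0, 50.9303) (0, 0) (32.2753, 0)]  |A|=1206.5997
5. ⊥bis P5·P3 via (12.435,32.93): [(25.6096, 29.9566) (0, 35.7365) (0, 0) (32.2753, 0)]  |A|=941.028
6. ⊥bis P5·P4 via (28.255,27.4): [(25.6096, 29.9566) (0, 35.7365) (0, 0) (32.2753, 0)]  |A|=941.028
7. canonical 4-gon: [(25.6096, 29.9566) (0, 35.7365) (0, 0) (32.2753, 0)]
8. shoelace: 941.028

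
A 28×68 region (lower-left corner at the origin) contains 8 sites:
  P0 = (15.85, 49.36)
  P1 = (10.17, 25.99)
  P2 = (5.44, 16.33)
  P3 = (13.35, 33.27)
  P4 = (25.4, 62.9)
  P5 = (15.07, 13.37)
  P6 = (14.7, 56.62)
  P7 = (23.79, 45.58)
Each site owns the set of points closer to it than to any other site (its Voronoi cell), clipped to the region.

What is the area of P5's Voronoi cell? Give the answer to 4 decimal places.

1. box [0,28]×[0,68]: [(0, 0) (28, 0) (28, 68) (0, 68)]
2. ⊥bis P5·P0 via (15.46,31.365): [(0, 31.7001) (0, 0) (28, 0) (28, 31.0932)]  |A|=879.106
3. ⊥bis P5·P1 via (12.62,19.68): [(0, 14.78) (0, 0) (28, 0) (28, 25.6516)]  |A|=566.0429
4. ⊥bis P5·P2 via (10.255,14.85): [(11.6203, 19.2918) (5.6905, 0) (28, 0) (28, 25.6516)]  |A|=425.2786
5. ⊥bis P5·P3 via (14.21,23.32): [(24.2241, 24.1855) (11.6203, 19.2918) (5.6905, 0) (28, 0) (28, 24.5119)]  |A|=423.1268
6. ⊥bis P5·P4 via (20.235,38.135): [(24.2241, 24.1855) (11.6203, 19.2918) (5.6905, 0) (28, 0) (28, 24.5119)]  |A|=423.1268
7. ⊥bis P5·P6 via (14.885,34.995): [(24.2241, 24.1855) (11.6203, 19.2918) (5.6905, 0) (28, 0) (28, 24.5119)]  |A|=423.1268
8. ⊥bis P5·P7 via (19.43,29.475): [(24.2241, 24.1855) (11.6203, 19.2918) (5.6905, 0) (28, 0) (28, 24.5119)]  |A|=423.1268
9. canonical 5-gon: [(24.2241, 24.1855) (11.6203, 19.2918) (5.6905, 0) (28, 0) (28, 24.5119)]
10. shoelace: 423.1268

Area of P5's cell: 423.1268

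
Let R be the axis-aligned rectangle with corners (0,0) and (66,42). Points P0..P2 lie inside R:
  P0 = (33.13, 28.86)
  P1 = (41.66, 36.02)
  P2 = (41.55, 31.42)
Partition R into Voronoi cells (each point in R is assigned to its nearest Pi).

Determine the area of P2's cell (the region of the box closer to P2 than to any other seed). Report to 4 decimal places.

1. box [0,66]×[0,42]: [(0, 0) (66, 0) (66, 42) (0, 42)]
2. ⊥bis P2·P0 via (37.34,30.14): [(46.5037, 0) (66, 0) (66, 42) (33.7341, 42)]  |A|=1087.0059
3. ⊥bis P2·P1 via (41.605,33.72): [(36.2123, 33.849) (46.5037, 0) (66, 0) (66, 33.1366)]  |A|=823.4962
4. canonical 4-gon: [(36.2123, 33.849) (46.5037, 0) (66, 0) (66, 33.1366)]
5. shoelace: 823.4962

Area of P2's cell: 823.4962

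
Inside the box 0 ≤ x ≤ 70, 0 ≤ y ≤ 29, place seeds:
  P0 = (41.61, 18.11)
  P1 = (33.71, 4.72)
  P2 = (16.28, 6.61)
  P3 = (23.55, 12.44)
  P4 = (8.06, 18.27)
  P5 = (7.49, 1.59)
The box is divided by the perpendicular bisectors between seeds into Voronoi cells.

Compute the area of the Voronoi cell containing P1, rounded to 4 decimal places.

1. box [0,70]×[0,29]: [(0, 0) (70, 0) (70, 29) (0, 29)]
2. ⊥bis P1·P0 via (37.66,11.415): [(0, 0) (57.0077, 0) (7.8545, 29) (0, 29)]  |A|=940.5025
3. ⊥bis P1·P2 via (24.995,5.665): [(24.3807, 0) (57.0077, 0) (26.3425, 18.0922)]  |A|=295.1473
4. ⊥bis P1·P3 via (28.63,8.58): [(24.7586, 3.485) (24.3807, 0) (57.0077, 0) (32.9125, 14.216)]  |A|=244.0932
5. ⊥bis P1·P4 via (20.885,11.495): [(24.7586, 3.485) (24.3807, 0) (57.0077, 0) (32.9125, 14.216)]  |A|=244.0932
6. ⊥bis P1·P5 via (20.6,3.155): [(24.7586, 3.485) (24.3807, 0) (57.0077, 0) (32.9125, 14.216)]  |A|=244.0932
7. canonical 4-gon: [(24.7586, 3.485) (24.3807, 0) (57.0077, 0) (32.9125, 14.216)]
8. shoelace: 244.0932

Area of P1's cell: 244.0932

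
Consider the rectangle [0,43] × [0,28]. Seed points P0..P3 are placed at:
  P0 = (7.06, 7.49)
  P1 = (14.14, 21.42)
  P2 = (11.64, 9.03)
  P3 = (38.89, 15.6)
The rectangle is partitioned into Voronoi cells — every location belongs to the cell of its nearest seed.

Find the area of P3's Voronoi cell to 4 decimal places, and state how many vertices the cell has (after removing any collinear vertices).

1. box [0,43]×[0,28]: [(0, 0) (43, 0) (43, 28) (0, 28)]
2. ⊥bis P3·P0 via (22.975,11.545): [(25.9166, 0) (43, 0) (43, 28) (18.7824, 28)]  |A|=578.2143
3. ⊥bis P3·P1 via (26.515,18.51): [(23.9642, 7.6626) (25.9166, 0) (43, 0) (43, 28) (28.7466, 28)]  |A|=476.8915
4. ⊥bis P3·P2 via (25.265,12.315): [(25.1603, 12.7491) (28.2342, 0) (43, 0) (43, 28) (28.7466, 28)]  |A|=452.5697
5. canonical 5-gon: [(25.1603, 12.7491) (28.2342, 0) (43, 0) (43, 28) (28.7466, 28)]
6. shoelace: 452.5697

Area of P3's cell: 452.5697 (5 vertices)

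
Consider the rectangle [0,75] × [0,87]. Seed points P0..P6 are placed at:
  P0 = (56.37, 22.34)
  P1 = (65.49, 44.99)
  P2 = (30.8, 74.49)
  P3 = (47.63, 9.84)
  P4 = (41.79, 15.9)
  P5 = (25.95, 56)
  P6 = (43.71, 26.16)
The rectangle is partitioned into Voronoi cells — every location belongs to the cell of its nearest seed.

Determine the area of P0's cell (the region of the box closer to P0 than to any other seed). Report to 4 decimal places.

1. box [0,75]×[0,87]: [(0, 0) (75, 0) (75, 87) (0, 87)]
2. ⊥bis P0·P1 via (60.93,33.665): [(0, 58.1984) (0, 0) (75, 0) (75, 27.9997)]  |A|=3232.43
3. ⊥bis P0·P2 via (43.585,48.415): [(34.8881, 44.1508) (0, 27.0446) (0, 0) (75, 0) (75, 27.9997)]  |A|=2688.9811
4. ⊥bis P0·P3 via (52,16.09): [(34.8881, 44.1508) (21.3564, 37.516) (75, 0.0084) (75, 27.9997)]  |A|=993.119
5. ⊥bis P0·P4 via (49.08,19.12): [(38.7022, 42.615) (49.7116, 17.69) (75, 0.0084) (75, 27.9997)]  |A|=725.8352
6. ⊥bis P0·P5 via (41.16,39.17): [(43.0395, 40.8686) (40.491, 38.5654) (49.7116, 17.69) (75, 0.0084) (75, 27.9997)]  |A|=718.6149
7. ⊥bis P0·P6 via (50.04,24.25): [(53.7528, 36.5549) (48.7307, 19.9108) (49.7116, 17.69) (75, 0.0084) (75, 27.9997)]  |A|=585.3661
8. canonical 5-gon: [(53.7528, 36.5549) (48.7307, 19.9108) (49.7116, 17.69) (75, 0.0084) (75, 27.9997)]
9. shoelace: 585.3661

Area of P0's cell: 585.3661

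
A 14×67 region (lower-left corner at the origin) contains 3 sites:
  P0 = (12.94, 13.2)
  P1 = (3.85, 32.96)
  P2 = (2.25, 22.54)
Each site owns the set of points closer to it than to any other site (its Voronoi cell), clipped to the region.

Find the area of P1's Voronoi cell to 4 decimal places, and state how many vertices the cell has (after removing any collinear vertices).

Area of P1's cell: 557.9914 (4 vertices)

1. box [0,14]×[0,67]: [(0, 0) (14, 0) (14, 67) (0, 67)]
2. ⊥bis P1·P0 via (8.395,23.08): [(0, 19.2181) (14, 25.6584) (14, 67) (0, 67)]  |A|=623.8642
3. ⊥bis P1·P2 via (3.05,27.75): [(0, 28.2183) (14, 26.0686) (14, 67) (0, 67)]  |A|=557.9914
4. canonical 4-gon: [(0, 28.2183) (14, 26.0686) (14, 67) (0, 67)]
5. shoelace: 557.9914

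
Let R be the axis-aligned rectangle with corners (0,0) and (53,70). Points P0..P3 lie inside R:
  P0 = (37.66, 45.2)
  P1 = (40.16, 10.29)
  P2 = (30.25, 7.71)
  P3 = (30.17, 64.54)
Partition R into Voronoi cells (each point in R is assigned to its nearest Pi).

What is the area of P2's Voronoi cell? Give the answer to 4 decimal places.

1. box [0,53]×[0,70]: [(0, 0) (53, 0) (53, 70) (0, 70)]
2. ⊥bis P2·P0 via (33.955,26.455): [(0, 33.1663) (0, 0) (53, 0) (53, 22.6907)]  |A|=1480.2105
3. ⊥bis P2·P1 via (35.205,9): [(30.482, 27.1414) (0, 33.1663) (0, 0) (37.5481, 0)]  |A|=1015.0423
4. ⊥bis P2·P3 via (30.21,36.125): [(30.482, 27.1414) (0, 33.1663) (0, 0) (37.5481, 0)]  |A|=1015.0423
5. canonical 4-gon: [(30.482, 27.1414) (0, 33.1663) (0, 0) (37.5481, 0)]
6. shoelace: 1015.0423

Area of P2's cell: 1015.0423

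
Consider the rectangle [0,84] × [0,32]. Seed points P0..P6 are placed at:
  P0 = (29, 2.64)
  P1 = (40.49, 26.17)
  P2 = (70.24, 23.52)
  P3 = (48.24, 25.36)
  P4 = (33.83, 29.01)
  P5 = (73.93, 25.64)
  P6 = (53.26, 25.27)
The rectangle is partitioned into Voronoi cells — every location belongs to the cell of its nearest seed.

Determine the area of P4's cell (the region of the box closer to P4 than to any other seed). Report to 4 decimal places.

1. box [0,84]×[0,32]: [(0, 0) (84, 0) (84, 32) (0, 32)]
2. ⊥bis P4·P0 via (31.415,15.825): [(0, 21.5791) (84, 6.1934) (84, 32) (0, 32)]  |A|=1521.5573
3. ⊥bis P4·P1 via (37.16,27.59): [(0, 21.5791) (32.0903, 15.7013) (39.0405, 32) (0, 32)]  |A|=485.3608
4. ⊥bis P4·P2 via (52.035,26.265): [(0, 21.5791) (32.0903, 15.7013) (39.0405, 32) (0, 32)]  |A|=485.3608
5. ⊥bis P4·P3 via (41.035,27.185): [(0, 21.5791) (32.0903, 15.7013) (39.0405, 32) (0, 32)]  |A|=485.3608
6. ⊥bis P4·P5 via (53.88,27.325): [(0, 21.5791) (32.0903, 15.7013) (39.0405, 32) (0, 32)]  |A|=485.3608
7. ⊥bis P4·P6 via (43.545,27.14): [(0, 21.5791) (32.0903, 15.7013) (39.0405, 32) (0, 32)]  |A|=485.3608
8. canonical 4-gon: [(0, 21.5791) (32.0903, 15.7013) (39.0405, 32) (0, 32)]
9. shoelace: 485.3608

Area of P4's cell: 485.3608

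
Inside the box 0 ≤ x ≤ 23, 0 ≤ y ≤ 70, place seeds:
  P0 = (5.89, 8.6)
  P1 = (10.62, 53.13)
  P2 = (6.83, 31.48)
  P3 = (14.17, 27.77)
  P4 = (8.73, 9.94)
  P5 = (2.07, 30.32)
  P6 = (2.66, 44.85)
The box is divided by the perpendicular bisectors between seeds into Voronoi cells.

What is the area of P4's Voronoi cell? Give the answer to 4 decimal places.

Area of P4's cell: 284.4632

1. box [0,23]×[0,70]: [(0, 0) (23, 0) (23, 70) (0, 70)]
2. ⊥bis P4·P0 via (7.31,9.27): [(0, 24.7628) (11.6839, 0) (23, 0) (23, 70) (0, 70)]  |A|=1465.3371
3. ⊥bis P4·P1 via (9.675,31.535): [(0, 31.9584) (0, 24.7628) (11.6839, 0) (23, 0) (23, 30.9519)]  |A|=578.8053
4. ⊥bis P4·P2 via (7.78,20.71): [(2.1467, 20.2131) (11.6839, 0) (23, 0) (23, 22.0525)]  |A|=344.3009
5. ⊥bis P4·P3 via (11.45,18.855): [(5.9106, 20.5451) (2.1467, 20.2131) (11.6839, 0) (23, 0) (23, 15.3311)]  |A|=286.8678
6. ⊥bis P4·P5 via (5.4,20.13): [(6.3034, 20.4252) (2.6153, 19.22) (11.6839, 0) (23, 0) (23, 15.3311)]  |A|=284.4632
7. ⊥bis P4·P6 via (5.695,27.395): [(6.3034, 20.4252) (2.6153, 19.22) (11.6839, 0) (23, 0) (23, 15.3311)]  |A|=284.4632
8. canonical 5-gon: [(6.3034, 20.4252) (2.6153, 19.22) (11.6839, 0) (23, 0) (23, 15.3311)]
9. shoelace: 284.4632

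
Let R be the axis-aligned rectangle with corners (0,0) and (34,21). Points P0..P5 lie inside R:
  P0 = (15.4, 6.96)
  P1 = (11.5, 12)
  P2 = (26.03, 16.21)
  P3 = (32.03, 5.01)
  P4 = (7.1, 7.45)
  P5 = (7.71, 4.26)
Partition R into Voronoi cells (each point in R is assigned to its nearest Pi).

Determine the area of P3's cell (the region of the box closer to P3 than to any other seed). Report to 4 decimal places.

1. box [0,34]×[0,21]: [(0, 0) (34, 0) (34, 21) (0, 21)]
2. ⊥bis P3·P0 via (23.715,5.985): [(23.0132, 0) (34, 0) (34, 21) (25.4756, 21)]  |A|=204.8672
3. ⊥bis P3·P1 via (21.765,8.505): [(25.1901, 18.5646) (23.0132, 0) (34, 0) (34, 21) (26.0193, 21)]  |A|=204.2052
4. ⊥bis P3·P2 via (29.03,10.61): [(23.9374, 7.8818) (23.0132, 0) (34, 0) (34, 13.2725)]  |A|=110.0758
5. ⊥bis P3·P4 via (19.565,6.23): [(23.9374, 7.8818) (23.0132, 0) (34, 0) (34, 13.2725)]  |A|=110.0758
6. ⊥bis P3·P5 via (19.87,4.635): [(23.9374, 7.8818) (23.0132, 0) (34, 0) (34, 13.2725)]  |A|=110.0758
7. canonical 4-gon: [(23.9374, 7.8818) (23.0132, 0) (34, 0) (34, 13.2725)]
8. shoelace: 110.0758

Area of P3's cell: 110.0758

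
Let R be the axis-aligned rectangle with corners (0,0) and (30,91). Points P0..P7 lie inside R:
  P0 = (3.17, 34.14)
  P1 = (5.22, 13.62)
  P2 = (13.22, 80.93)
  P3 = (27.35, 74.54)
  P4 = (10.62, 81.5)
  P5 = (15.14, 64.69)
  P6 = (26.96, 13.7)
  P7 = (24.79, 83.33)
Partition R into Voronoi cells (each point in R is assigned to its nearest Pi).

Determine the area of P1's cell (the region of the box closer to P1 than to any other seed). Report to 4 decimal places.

Area of P1's cell: 390.5218

1. box [0,30]×[0,91]: [(0, 0) (30, 0) (30, 91) (0, 91)]
2. ⊥bis P1·P0 via (4.195,23.88): [(0, 23.4609) (0, 0) (30, 0) (30, 26.458)]  |A|=748.7834
3. ⊥bis P1·P2 via (9.22,47.275): [(0, 23.4609) (0, 0) (30, 0) (30, 26.458)]  |A|=748.7834
4. ⊥bis P1·P3 via (16.285,44.08): [(0, 23.4609) (0, 0) (30, 0) (30, 26.458)]  |A|=748.7834
5. ⊥bis P1·P4 via (7.92,47.56): [(0, 23.4609) (0, 0) (30, 0) (30, 26.458)]  |A|=748.7834
6. ⊥bis P1·P5 via (10.18,39.155): [(0, 23.4609) (0, 0) (30, 0) (30, 26.458)]  |A|=748.7834
7. ⊥bis P1·P6 via (16.09,13.66): [(16.048, 25.0641) (0, 23.4609) (0, 0) (16.1403, 0)]  |A|=390.5218
8. ⊥bis P1·P7 via (15.005,48.475): [(16.048, 25.0641) (0, 23.4609) (0, 0) (16.1403, 0)]  |A|=390.5218
9. canonical 4-gon: [(16.048, 25.0641) (0, 23.4609) (0, 0) (16.1403, 0)]
10. shoelace: 390.5218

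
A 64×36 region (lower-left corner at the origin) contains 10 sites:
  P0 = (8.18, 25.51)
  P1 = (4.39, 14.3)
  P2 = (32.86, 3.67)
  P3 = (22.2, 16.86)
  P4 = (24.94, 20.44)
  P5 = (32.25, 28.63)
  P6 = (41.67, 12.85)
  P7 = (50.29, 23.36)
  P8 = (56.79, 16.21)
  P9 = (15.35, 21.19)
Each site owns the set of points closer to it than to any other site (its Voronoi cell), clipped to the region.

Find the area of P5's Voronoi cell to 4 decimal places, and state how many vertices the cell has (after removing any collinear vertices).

Area of P5's cell: 262.4081 (6 vertices)

1. box [0,64]×[0,36]: [(0, 0) (64, 0) (64, 36) (0, 36)]
2. ⊥bis P5·P0 via (20.215,27.07): [(23.7239, 0) (64, 0) (64, 36) (19.0575, 36)]  |A|=1533.9358
3. ⊥bis P5·P1 via (18.32,21.465): [(21.8248, 14.6511) (29.3607, 0) (64, 0) (64, 36) (19.0575, 36)]  |A|=1492.6429
4. ⊥bis P5·P2 via (32.555,16.15): [(21.665, 15.8839) (64, 16.9185) (64, 36) (19.0575, 36)]  |A|=855.9433
5. ⊥bis P5·P3 via (27.225,22.745): [(19.973, 28.9373) (34.8821, 16.2069) (64, 16.9185) (64, 36) (19.0575, 36)]  |A|=769.4058
6. ⊥bis P5·P4 via (28.595,24.535): [(19.4902, 32.6615) (37.8446, 16.2793) (64, 16.9185) (64, 36) (19.0575, 36)]  |A|=719.7856
7. ⊥bis P5·P6 via (36.96,20.74): [(19.4902, 32.6615) (34.4953, 19.2687) (62.5229, 36) (19.0575, 36)]  |A|=385.7668
8. ⊥bis P5·P7 via (41.27,25.995): [(19.4902, 32.6615) (34.4953, 19.2687) (40.321, 22.7464) (44.1927, 36) (19.0575, 36)]  |A|=264.296
9. ⊥bis P5·P8 via (44.52,22.42): [(19.4902, 32.6615) (34.4953, 19.2687) (40.321, 22.7464) (44.1927, 36) (19.0575, 36)]  |A|=264.296
10. ⊥bis P5·P9 via (23.8,24.91): [(19.1158, 35.5502) (20.9683, 31.3422) (34.4953, 19.2687) (40.321, 22.7464) (44.1927, 36) (19.0575, 36)]  |A|=262.4081
11. canonical 6-gon: [(19.1158, 35.5502) (20.9683, 31.3422) (34.4953, 19.2687) (40.321, 22.7464) (44.1927, 36) (19.0575, 36)]
12. shoelace: 262.4081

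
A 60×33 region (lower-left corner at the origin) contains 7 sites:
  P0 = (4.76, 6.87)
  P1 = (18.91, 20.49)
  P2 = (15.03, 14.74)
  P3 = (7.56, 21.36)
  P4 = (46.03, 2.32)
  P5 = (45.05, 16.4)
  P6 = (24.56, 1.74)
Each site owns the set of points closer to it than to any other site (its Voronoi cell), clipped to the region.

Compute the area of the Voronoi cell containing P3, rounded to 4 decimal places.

Area of P3's cell: 235.4506

1. box [0,60]×[0,33]: [(0, 0) (60, 0) (60, 33) (0, 33)]
2. ⊥bis P3·P0 via (6.16,14.115): [(0, 15.3053) (60, 3.7111) (60, 33) (0, 33)]  |A|=1409.5058
3. ⊥bis P3·P1 via (13.235,20.925): [(0, 15.3053) (12.6174, 12.8672) (14.1606, 33) (0, 33)]  |A|=254.1759
4. ⊥bis P3·P2 via (11.295,18.05): [(0, 15.3053) (7.5668, 13.8431) (13.1774, 20.1741) (14.1606, 33) (0, 33)]  |A|=235.4506
5. ⊥bis P3·P4 via (26.795,11.84): [(0, 15.3053) (7.5668, 13.8431) (13.1774, 20.1741) (14.1606, 33) (0, 33)]  |A|=235.4506
6. ⊥bis P3·P5 via (26.305,18.88): [(0, 15.3053) (7.5668, 13.8431) (13.1774, 20.1741) (14.1606, 33) (0, 33)]  |A|=235.4506
7. ⊥bis P3·P6 via (16.06,11.55): [(0, 15.3053) (7.5668, 13.8431) (13.1774, 20.1741) (14.1606, 33) (0, 33)]  |A|=235.4506
8. canonical 5-gon: [(0, 15.3053) (7.5668, 13.8431) (13.1774, 20.1741) (14.1606, 33) (0, 33)]
9. shoelace: 235.4506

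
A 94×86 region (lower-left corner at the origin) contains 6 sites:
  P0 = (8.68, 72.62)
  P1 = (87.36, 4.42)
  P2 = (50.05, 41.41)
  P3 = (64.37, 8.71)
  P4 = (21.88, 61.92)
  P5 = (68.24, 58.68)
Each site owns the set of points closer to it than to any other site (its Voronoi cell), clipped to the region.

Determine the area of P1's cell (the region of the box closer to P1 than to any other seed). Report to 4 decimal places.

Area of P1's cell: 562.7733

1. box [0,94]×[0,86]: [(0, 0) (94, 0) (94, 86) (0, 86)]
2. ⊥bis P1·P0 via (48.02,38.52): [(14.6308, 0) (94, 0) (94, 86) (89.1758, 86)]  |A|=3620.3184
3. ⊥bis P1·P2 via (68.705,22.915): [(45.9865, 0) (94, 0) (94, 48.4288)]  |A|=1162.6178
4. ⊥bis P1·P3 via (75.865,6.565): [(81.2834, 35.6023) (74.64, 0) (94, 0) (94, 48.4288)]  |A|=652.5548
5. ⊥bis P1·P4 via (54.62,33.17): [(81.2834, 35.6023) (74.64, 0) (94, 0) (94, 48.4288)]  |A|=652.5548
6. ⊥bis P1·P5 via (77.8,31.55): [(80.7192, 32.5787) (74.64, 0) (94, 0) (94, 37.2585)]  |A|=562.7733
7. canonical 4-gon: [(80.7192, 32.5787) (74.64, 0) (94, 0) (94, 37.2585)]
8. shoelace: 562.7733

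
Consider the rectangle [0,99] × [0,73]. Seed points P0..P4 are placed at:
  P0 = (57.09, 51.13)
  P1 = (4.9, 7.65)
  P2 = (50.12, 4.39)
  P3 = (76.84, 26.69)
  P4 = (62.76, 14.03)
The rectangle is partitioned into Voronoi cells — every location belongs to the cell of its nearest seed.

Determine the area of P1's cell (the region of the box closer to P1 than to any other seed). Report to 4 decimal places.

1. box [0,99]×[0,73]: [(0, 0) (99, 0) (99, 73) (0, 73)]
2. ⊥bis P1·P0 via (30.995,29.39): [(0, 66.594) (0, 0) (55.4801, 0)]  |A|=1847.3202
3. ⊥bis P1·P2 via (27.51,6.02): [(29.3382, 31.3787) (0, 66.594) (0, 0) (27.076, 0)]  |A|=1401.678
4. ⊥bis P1·P3 via (40.87,17.17): [(29.3382, 31.3787) (0, 66.594) (0, 0) (27.076, 0)]  |A|=1401.678
5. ⊥bis P1·P4 via (33.83,10.84): [(29.3382, 31.3787) (0, 66.594) (0, 0) (27.076, 0)]  |A|=1401.678
6. canonical 4-gon: [(29.3382, 31.3787) (0, 66.594) (0, 0) (27.076, 0)]
7. shoelace: 1401.678

Area of P1's cell: 1401.6780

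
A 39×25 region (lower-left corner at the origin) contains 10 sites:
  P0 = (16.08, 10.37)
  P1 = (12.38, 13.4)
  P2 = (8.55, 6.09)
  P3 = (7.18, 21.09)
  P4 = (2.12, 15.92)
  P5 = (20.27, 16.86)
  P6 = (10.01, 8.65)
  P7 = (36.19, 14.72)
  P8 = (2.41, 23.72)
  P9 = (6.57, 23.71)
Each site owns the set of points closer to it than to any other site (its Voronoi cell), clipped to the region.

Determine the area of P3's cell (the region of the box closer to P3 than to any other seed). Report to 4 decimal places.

1. box [0,39]×[0,25]: [(0, 0) (39, 0) (39, 25) (0, 25)]
2. ⊥bis P3·P0 via (11.63,15.73): [(0, 6.0745) (22.7957, 25) (0, 25)]  |A|=215.7097
3. ⊥bis P3·P1 via (9.78,17.245): [(0, 10.6317) (21.2485, 25) (0, 25)]  |A|=152.6517
4. ⊥bis P3·P2 via (7.865,13.59): [(0, 12.8717) (3.8298, 13.2215) (21.2485, 25) (0, 25)]  |A|=148.3625
5. ⊥bis P3·P4 via (4.65,18.505): [(0, 23.0561) (7.5075, 15.7083) (21.2485, 25) (0, 25)]  |A|=106.014
6. ⊥bis P3·P5 via (13.725,18.975): [(0, 23.0561) (7.5075, 15.7083) (14.1127, 20.1748) (15.672, 25) (0, 25)]  |A|=92.5601
7. ⊥bis P3·P6 via (8.595,14.87): [(0, 23.0561) (7.5075, 15.7083) (14.1127, 20.1748) (15.672, 25) (0, 25)]  |A|=92.5601
8. ⊥bis P3·P7 via (21.685,17.905): [(0, 23.0561) (7.5075, 15.7083) (14.1127, 20.1748) (15.672, 25) (0, 25)]  |A|=92.5601
9. ⊥bis P3·P8 via (4.795,22.405): [(3.3475, 19.7798) (7.5075, 15.7083) (14.1127, 20.1748) (15.672, 25) (6.2258, 25)]  |A|=73.0563
10. ⊥bis P3·P9 via (6.875,22.4): [(4.4855, 21.8437) (3.3475, 19.7798) (7.5075, 15.7083) (14.1127, 20.1748) (15.4791, 24.4033)]  |A|=55.1153
11. canonical 5-gon: [(4.4855, 21.8437) (3.3475, 19.7798) (7.5075, 15.7083) (14.1127, 20.1748) (15.4791, 24.4033)]
12. shoelace: 55.1153

Area of P3's cell: 55.1153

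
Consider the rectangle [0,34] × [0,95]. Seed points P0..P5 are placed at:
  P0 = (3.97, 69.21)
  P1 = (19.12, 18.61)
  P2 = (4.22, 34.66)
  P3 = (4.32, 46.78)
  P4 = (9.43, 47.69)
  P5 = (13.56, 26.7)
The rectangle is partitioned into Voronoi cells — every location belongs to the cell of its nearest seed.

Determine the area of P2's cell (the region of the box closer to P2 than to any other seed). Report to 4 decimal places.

Area of P2's cell: 165.1833

1. box [0,34]×[0,95]: [(0, 0) (34, 0) (34, 95) (0, 95)]
2. ⊥bis P2·P0 via (4.095,51.935): [(0, 51.9054) (0, 0) (34, 0) (34, 52.1514)]  |A|=1768.9649
3. ⊥bis P2·P1 via (11.67,26.635): [(0, 51.9054) (0, 15.8012) (34, 47.365) (34, 52.1514)]  |A|=695.1395
4. ⊥bis P2·P3 via (4.27,40.72): [(0, 40.7552) (0, 15.8012) (26.6433, 40.5354)]  |A|=332.4287
5. ⊥bis P2·P4 via (6.825,41.175): [(8.0407, 40.6889) (0, 40.7552) (0, 15.8012) (21.1586, 35.4438)]  |A|=284.6491
6. ⊥bis P2·P5 via (8.89,30.68): [(15.0362, 37.8918) (8.0407, 40.6889) (0, 40.7552) (0, 20.2488)]  |A|=165.1833
7. canonical 4-gon: [(15.0362, 37.8918) (8.0407, 40.6889) (0, 40.7552) (0, 20.2488)]
8. shoelace: 165.1833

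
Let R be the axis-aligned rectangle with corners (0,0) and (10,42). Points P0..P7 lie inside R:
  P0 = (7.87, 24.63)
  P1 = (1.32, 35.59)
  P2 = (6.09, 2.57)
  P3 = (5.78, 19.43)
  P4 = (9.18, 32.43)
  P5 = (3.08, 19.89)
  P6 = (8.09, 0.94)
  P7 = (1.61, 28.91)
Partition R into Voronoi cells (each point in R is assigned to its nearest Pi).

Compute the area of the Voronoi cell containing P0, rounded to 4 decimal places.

1. box [0,10]×[0,42]: [(0, 0) (10, 0) (10, 42) (0, 42)]
2. ⊥bis P0·P1 via (4.595,30.11): [(0, 27.3639) (0, 0) (10, 0) (10, 33.3402)]  |A|=303.5204
3. ⊥bis P0·P2 via (6.98,13.6): [(0, 27.3639) (0, 14.1632) (10, 13.3563) (10, 33.3402)]  |A|=165.9227
4. ⊥bis P0·P3 via (6.825,22.03): [(0, 27.3639) (0, 24.7731) (10, 20.7539) (10, 33.3402)]  |A|=75.8853
5. ⊥bis P0·P4 via (8.525,28.53): [(3.3933, 29.3919) (0, 27.3639) (0, 24.7731) (10, 20.7539) (10, 28.2823)]  |A|=59.1774
6. ⊥bis P0·P5 via (5.475,22.26): [(3.3933, 29.3919) (0.2667, 27.5233) (4.9614, 22.779) (10, 20.7539) (10, 28.2823)]  |A|=51.7438
7. ⊥bis P0·P6 via (7.98,12.785): [(3.3933, 29.3919) (0.2667, 27.5233) (4.9614, 22.779) (10, 20.7539) (10, 28.2823)]  |A|=51.7438
8. ⊥bis P0·P7 via (4.74,26.77): [(6.2092, 28.9189) (3.2168, 24.5421) (4.9614, 22.779) (10, 20.7539) (10, 28.2823)]  |A|=37.4569
9. canonical 5-gon: [(6.2092, 28.9189) (3.2168, 24.5421) (4.9614, 22.779) (10, 20.7539) (10, 28.2823)]
10. shoelace: 37.4569

Area of P0's cell: 37.4569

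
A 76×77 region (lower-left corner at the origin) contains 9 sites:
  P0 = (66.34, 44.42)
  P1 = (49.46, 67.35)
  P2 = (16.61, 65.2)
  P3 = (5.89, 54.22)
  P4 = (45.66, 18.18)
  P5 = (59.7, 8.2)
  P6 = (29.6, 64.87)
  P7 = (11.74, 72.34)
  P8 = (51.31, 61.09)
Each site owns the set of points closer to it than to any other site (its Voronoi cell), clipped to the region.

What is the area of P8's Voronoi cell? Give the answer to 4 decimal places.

1. box [0,76]×[0,77]: [(0, 0) (76, 0) (76, 77) (0, 77)]
2. ⊥bis P8·P0 via (58.825,52.755): [(0, 0) (0.3136, 0) (76, 68.2403) (76, 77) (0, 77)]  |A|=3269.5691
3. ⊥bis P8·P1 via (50.385,64.22): [(0, 49.3299) (0, 0) (0.3136, 0) (76, 68.2403) (76, 71.7899)]  |A|=2020.1212
4. ⊥bis P8·P2 via (33.96,63.145): [(33.4962, 59.2289) (29.6094, 26.4136) (76, 68.2403) (76, 71.7899)]  |A|=755.3105
5. ⊥bis P8·P3 via (28.6,57.655): [(33.4962, 59.2289) (31.2414, 40.192) (32.8795, 29.362) (76, 68.2403) (76, 71.7899)]  |A|=735.1882
6. ⊥bis P8·P4 via (48.485,39.635): [(33.4962, 59.2289) (31.4412, 41.8792) (44.8101, 40.1189) (76, 68.2403) (76, 71.7899)]  |A|=650.3197
7. ⊥bis P8·P5 via (55.505,34.645): [(33.4962, 59.2289) (31.4412, 41.8792) (44.8101, 40.1189) (76, 68.2403) (76, 71.7899)]  |A|=650.3197
8. ⊥bis P8·P6 via (40.455,62.98): [(40.1439, 61.1935) (36.6614, 41.1918) (44.8101, 40.1189) (76, 68.2403) (76, 71.7899)]  |A|=541.2665
9. ⊥bis P8·P7 via (31.525,66.715): [(40.1439, 61.1935) (36.6614, 41.1918) (44.8101, 40.1189) (76, 68.2403) (76, 71.7899)]  |A|=541.2665
10. canonical 5-gon: [(40.1439, 61.1935) (36.6614, 41.1918) (44.8101, 40.1189) (76, 68.2403) (76, 71.7899)]
11. shoelace: 541.2665

Area of P8's cell: 541.2665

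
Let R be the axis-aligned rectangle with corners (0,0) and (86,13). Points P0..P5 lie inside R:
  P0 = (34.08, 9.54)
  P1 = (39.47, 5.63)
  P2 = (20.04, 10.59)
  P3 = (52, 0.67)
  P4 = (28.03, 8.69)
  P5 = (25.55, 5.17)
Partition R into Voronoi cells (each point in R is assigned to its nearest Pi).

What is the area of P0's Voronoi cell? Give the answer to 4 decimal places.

Area of P0's cell: 59.4155

1. box [0,86]×[0,13]: [(0, 0) (86, 0) (86, 13) (0, 13)]
2. ⊥bis P0·P1 via (36.775,7.585): [(0, 0) (31.2727, 0) (40.7031, 13) (0, 13)]  |A|=467.843
3. ⊥bis P0·P2 via (27.06,10.065): [(26.3073, 0) (31.2727, 0) (40.7031, 13) (27.2795, 13)]  |A|=119.529
4. ⊥bis P0·P3 via (43.04,5.105): [(26.3073, 0) (31.2727, 0) (40.7031, 13) (27.2795, 13)]  |A|=119.529
5. ⊥bis P0·P4 via (31.055,9.115): [(32.1632, 1.2275) (40.7031, 13) (30.5092, 13)]  |A|=60.0042
6. ⊥bis P0·P5 via (29.815,7.355): [(31.8643, 3.355) (32.6268, 1.8666) (40.7031, 13) (30.5092, 13)]  |A|=59.4155
7. canonical 4-gon: [(31.8643, 3.355) (32.6268, 1.8666) (40.7031, 13) (30.5092, 13)]
8. shoelace: 59.4155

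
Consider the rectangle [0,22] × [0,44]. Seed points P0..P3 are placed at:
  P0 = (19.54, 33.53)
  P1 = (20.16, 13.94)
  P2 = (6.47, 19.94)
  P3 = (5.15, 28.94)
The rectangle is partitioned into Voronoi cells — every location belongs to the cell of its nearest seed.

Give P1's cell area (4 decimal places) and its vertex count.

1. box [0,22]×[0,44]: [(0, 0) (22, 0) (22, 44) (0, 44)]
2. ⊥bis P1·P0 via (19.85,23.735): [(0, 23.1068) (0, 0) (22, 0) (22, 23.803)]  |A|=516.008
3. ⊥bis P1·P2 via (13.315,16.94): [(16.2431, 23.6208) (5.8906, 0) (22, 0) (22, 23.803)]  |A|=258.7752
4. ⊥bis P1·P3 via (12.655,21.44): [(16.2431, 23.6208) (5.8906, 0) (22, 0) (22, 23.803)]  |A|=258.7752
5. canonical 4-gon: [(16.2431, 23.6208) (5.8906, 0) (22, 0) (22, 23.803)]
6. shoelace: 258.7752

Area of P1's cell: 258.7752 (4 vertices)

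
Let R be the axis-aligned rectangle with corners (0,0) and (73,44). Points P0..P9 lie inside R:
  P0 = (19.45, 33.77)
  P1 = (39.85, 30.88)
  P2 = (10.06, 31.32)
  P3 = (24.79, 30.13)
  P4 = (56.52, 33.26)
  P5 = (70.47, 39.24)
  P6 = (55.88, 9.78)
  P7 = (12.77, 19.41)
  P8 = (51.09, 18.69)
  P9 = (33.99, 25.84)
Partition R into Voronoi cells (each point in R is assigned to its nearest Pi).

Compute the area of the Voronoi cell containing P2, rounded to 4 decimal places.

Area of P2's cell: 276.4721

1. box [0,73]×[0,44]: [(0, 0) (73, 0) (73, 44) (0, 44)]
2. ⊥bis P2·P0 via (14.755,32.545): [(0, 0) (23.2465, 0) (11.7662, 44) (0, 44)]  |A|=770.2797
3. ⊥bis P2·P1 via (24.955,31.1): [(0, 0) (23.2465, 0) (11.7662, 44) (0, 44)]  |A|=770.2797
4. ⊥bis P2·P3 via (17.425,30.725): [(0, 0) (14.9428, 0) (16.906, 24.3009) (11.7662, 44) (0, 44)]  |A|=669.386
5. ⊥bis P2·P4 via (33.29,32.29): [(0, 0) (14.9428, 0) (16.906, 24.3009) (11.7662, 44) (0, 44)]  |A|=669.386
6. ⊥bis P2·P5 via (40.265,35.28): [(0, 0) (14.9428, 0) (16.906, 24.3009) (11.7662, 44) (0, 44)]  |A|=669.386
7. ⊥bis P2·P6 via (32.97,20.55): [(0, 0) (14.9428, 0) (16.906, 24.3009) (11.7662, 44) (0, 44)]  |A|=669.386
8. ⊥bis P2·P7 via (11.415,25.365): [(0, 22.7676) (16.3362, 26.4848) (11.7662, 44) (0, 44)]  |A|=276.4721
9. ⊥bis P2·P8 via (30.575,25.005): [(0, 22.7676) (16.3362, 26.4848) (11.7662, 44) (0, 44)]  |A|=276.4721
10. ⊥bis P2·P9 via (22.025,28.58): [(0, 22.7676) (16.3362, 26.4848) (11.7662, 44) (0, 44)]  |A|=276.4721
11. canonical 4-gon: [(0, 22.7676) (16.3362, 26.4848) (11.7662, 44) (0, 44)]
12. shoelace: 276.4721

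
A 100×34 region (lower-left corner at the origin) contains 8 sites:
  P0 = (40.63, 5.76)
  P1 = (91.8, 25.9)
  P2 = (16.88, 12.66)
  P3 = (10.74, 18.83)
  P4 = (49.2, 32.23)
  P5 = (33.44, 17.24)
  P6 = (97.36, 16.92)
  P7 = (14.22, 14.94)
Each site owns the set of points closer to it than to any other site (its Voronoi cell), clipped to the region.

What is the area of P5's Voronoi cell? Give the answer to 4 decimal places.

1. box [0,100]×[0,34]: [(0, 0) (100, 0) (100, 34) (0, 34)]
2. ⊥bis P5·P0 via (37.035,11.5): [(0, 0) (18.6734, 0) (72.9599, 34) (0, 34)]  |A|=1557.7658
3. ⊥bis P5·P1 via (62.62,21.57): [(0, 0) (18.6734, 0) (61.8116, 27.0178) (60.7755, 34) (0, 34)]  |A|=1515.2287
4. ⊥bis P5·P2 via (25.16,14.95): [(27.7266, 5.6701) (61.8116, 27.0178) (60.7755, 34) (19.8913, 34)]  |A|=709.1774
5. ⊥bis P5·P3 via (22.09,18.035): [(22.538, 24.4305) (27.7266, 5.6701) (61.8116, 27.0178) (60.7755, 34) (23.2083, 34)]  |A|=693.3068
6. ⊥bis P5·P4 via (41.32,24.735): [(22.538, 24.4305) (27.7266, 5.6701) (47.6092, 18.1227) (32.5077, 34) (23.2083, 34)]  |A|=414.7081
7. ⊥bis P5·P6 via (65.4,17.08): [(22.538, 24.4305) (27.7266, 5.6701) (47.6092, 18.1227) (32.5077, 34) (23.2083, 34)]  |A|=414.7081
8. ⊥bis P5·P7 via (23.83,16.09): [(22.6465, 25.98) (23.0561, 22.5571) (27.7266, 5.6701) (47.6092, 18.1227) (32.5077, 34) (23.2083, 34)]  |A|=414.205
9. canonical 6-gon: [(22.6465, 25.98) (23.0561, 22.5571) (27.7266, 5.6701) (47.6092, 18.1227) (32.5077, 34) (23.2083, 34)]
10. shoelace: 414.205

Area of P5's cell: 414.2050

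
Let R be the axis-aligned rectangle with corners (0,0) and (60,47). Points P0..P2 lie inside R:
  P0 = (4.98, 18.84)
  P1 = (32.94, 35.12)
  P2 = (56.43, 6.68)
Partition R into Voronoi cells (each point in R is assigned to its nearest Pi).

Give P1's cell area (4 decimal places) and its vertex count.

1. box [0,60]×[0,47]: [(0, 0) (60, 0) (60, 47) (0, 47)]
2. ⊥bis P1·P0 via (18.96,26.98): [(34.6694, 0) (60, 0) (60, 47) (7.3031, 47)]  |A|=1833.6455
3. ⊥bis P1·P2 via (44.685,20.9): [(29.7045, 8.5269) (60, 33.5494) (60, 47) (7.3031, 47)]  |A|=1217.4521
4. canonical 4-gon: [(29.7045, 8.5269) (60, 33.5494) (60, 47) (7.3031, 47)]
5. shoelace: 1217.4521

Area of P1's cell: 1217.4521 (4 vertices)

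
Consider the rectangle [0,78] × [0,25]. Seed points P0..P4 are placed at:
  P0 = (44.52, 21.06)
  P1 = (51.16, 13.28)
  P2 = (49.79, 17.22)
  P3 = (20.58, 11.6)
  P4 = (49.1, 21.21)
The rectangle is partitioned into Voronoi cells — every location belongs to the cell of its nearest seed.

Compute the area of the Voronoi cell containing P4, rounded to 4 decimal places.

Area of P4's cell: 110.0499

1. box [0,78]×[0,25]: [(0, 0) (78, 0) (78, 25) (0, 25)]
2. ⊥bis P4·P0 via (46.81,21.135): [(47.5022, 0) (78, 0) (78, 25) (46.6834, 25)]  |A|=772.6799
3. ⊥bis P4·P1 via (50.13,17.245): [(46.9643, 16.4226) (78, 24.4849) (78, 25) (46.6834, 25)]  |A|=142.3004
4. ⊥bis P4·P2 via (49.445,19.215): [(46.8874, 18.7727) (74.1793, 23.4924) (78, 24.4849) (78, 25) (46.6834, 25)]  |A|=110.0499
5. ⊥bis P4·P3 via (34.84,16.405): [(46.8874, 18.7727) (74.1793, 23.4924) (78, 24.4849) (78, 25) (46.6834, 25)]  |A|=110.0499
6. canonical 5-gon: [(46.8874, 18.7727) (74.1793, 23.4924) (78, 24.4849) (78, 25) (46.6834, 25)]
7. shoelace: 110.0499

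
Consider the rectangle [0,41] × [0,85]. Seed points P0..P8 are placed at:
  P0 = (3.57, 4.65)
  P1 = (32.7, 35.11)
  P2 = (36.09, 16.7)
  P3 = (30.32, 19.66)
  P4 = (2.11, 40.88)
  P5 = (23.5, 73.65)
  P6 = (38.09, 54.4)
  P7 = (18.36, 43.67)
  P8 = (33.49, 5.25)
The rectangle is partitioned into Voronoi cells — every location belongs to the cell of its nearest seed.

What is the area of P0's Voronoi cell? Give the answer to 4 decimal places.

1. box [0,41]×[0,85]: [(0, 0) (41, 0) (41, 85) (0, 85)]
2. ⊥bis P0·P1 via (18.135,19.88): [(0, 37.2232) (0, 0) (38.9227, 0)]  |A|=724.4123
3. ⊥bis P0·P2 via (19.83,10.675): [(15.4774, 22.4215) (0, 37.2232) (0, 0) (23.7855, 0)]  |A|=554.7133
4. ⊥bis P0·P3 via (16.945,12.155): [(6.2124, 31.282) (0, 37.2232) (0, 0) (23.7654, 0)]  |A|=487.3382
5. ⊥bis P0·P4 via (2.84,22.765): [(10.8113, 23.0862) (0, 22.6506) (0, 0) (23.7654, 0)]  |A|=396.7675
6. ⊥bis P0·P5 via (13.535,39.15): [(10.8113, 23.0862) (0, 22.6506) (0, 0) (23.7654, 0)]  |A|=396.7675
7. ⊥bis P0·P6 via (20.83,29.525): [(10.8113, 23.0862) (0, 22.6506) (0, 0) (23.7654, 0)]  |A|=396.7675
8. ⊥bis P0·P7 via (10.965,24.16): [(10.8113, 23.0862) (0, 22.6506) (0, 0) (23.7654, 0)]  |A|=396.7675
9. ⊥bis P0·P8 via (18.53,4.95): [(18.4389, 9.4926) (10.8113, 23.0862) (0, 22.6506) (0, 0) (18.6293, 0)]  |A|=372.3896
10. canonical 5-gon: [(18.4389, 9.4926) (10.8113, 23.0862) (0, 22.6506) (0, 0) (18.6293, 0)]
11. shoelace: 372.3896

Area of P0's cell: 372.3896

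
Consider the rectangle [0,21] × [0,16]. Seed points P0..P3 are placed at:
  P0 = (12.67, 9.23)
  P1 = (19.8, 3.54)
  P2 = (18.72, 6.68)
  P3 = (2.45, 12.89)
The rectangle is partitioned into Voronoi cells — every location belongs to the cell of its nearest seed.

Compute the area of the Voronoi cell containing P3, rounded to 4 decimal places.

1. box [0,21]×[0,16]: [(0, 0) (21, 0) (21, 16) (0, 16)]
2. ⊥bis P3·P0 via (7.56,11.06): [(0, 0) (3.5992, 0) (9.3291, 16) (0, 16)]  |A|=103.4264
3. ⊥bis P3·P1 via (11.125,8.215): [(0, 0) (3.5992, 0) (9.3291, 16) (0, 16)]  |A|=103.4264
4. ⊥bis P3·P2 via (10.585,9.785): [(0, 0) (3.5992, 0) (9.3291, 16) (0, 16)]  |A|=103.4264
5. canonical 4-gon: [(0, 0) (3.5992, 0) (9.3291, 16) (0, 16)]
6. shoelace: 103.4264

Area of P3's cell: 103.4264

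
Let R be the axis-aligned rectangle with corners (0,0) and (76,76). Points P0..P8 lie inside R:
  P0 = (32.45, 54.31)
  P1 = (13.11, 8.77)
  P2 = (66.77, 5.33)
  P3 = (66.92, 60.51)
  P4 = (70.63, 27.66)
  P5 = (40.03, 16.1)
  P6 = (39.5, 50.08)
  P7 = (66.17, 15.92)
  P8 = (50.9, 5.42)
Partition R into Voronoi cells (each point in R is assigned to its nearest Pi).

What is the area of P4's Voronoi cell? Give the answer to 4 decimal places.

1. box [0,76]×[0,76]: [(0, 0) (76, 0) (76, 76) (0, 76)]
2. ⊥bis P4·P0 via (51.54,40.985): [(22.9321, 0) (76, 0) (76, 76) (75.9808, 76)]  |A|=2017.3104
3. ⊥bis P4·P1 via (41.87,18.215): [(39.8787, 24.2785) (47.8519, 0) (76, 0) (76, 76) (75.9808, 76)]  |A|=1714.8021
4. ⊥bis P4·P2 via (68.7,16.495): [(39.8787, 24.2785) (40.8541, 21.3085) (76, 15.2331) (76, 76) (75.9808, 76)]  |A|=1147.2149
5. ⊥bis P4·P3 via (68.775,44.085): [(52.4141, 42.2372) (39.8787, 24.2785) (40.8541, 21.3085) (76, 15.2331) (76, 44.901)]  |A|=780.1411
6. ⊥bis P4·P5 via (55.33,21.88): [(52.4141, 42.2372) (49.3162, 37.799) (56.5724, 18.5914) (76, 15.2331) (76, 44.901)]  |A|=618.4352
7. ⊥bis P4·P6 via (55.065,38.87): [(57.9395, 42.8613) (51.0287, 33.2657) (56.5724, 18.5914) (76, 15.2331) (76, 44.901)]  |A|=583.2591
8. ⊥bis P4·P7 via (68.4,21.79): [(57.9395, 42.8613) (51.0287, 33.2657) (53.1796, 27.5722) (76, 18.9028) (76, 44.901)]  |A|=459.8467
9. ⊥bis P4·P8 via (60.765,16.54): [(57.9395, 42.8613) (51.0287, 33.2657) (53.1796, 27.5722) (76, 18.9028) (76, 44.901)]  |A|=459.8467
10. canonical 5-gon: [(57.9395, 42.8613) (51.0287, 33.2657) (53.1796, 27.5722) (76, 18.9028) (76, 44.901)]
11. shoelace: 459.8467

Area of P4's cell: 459.8467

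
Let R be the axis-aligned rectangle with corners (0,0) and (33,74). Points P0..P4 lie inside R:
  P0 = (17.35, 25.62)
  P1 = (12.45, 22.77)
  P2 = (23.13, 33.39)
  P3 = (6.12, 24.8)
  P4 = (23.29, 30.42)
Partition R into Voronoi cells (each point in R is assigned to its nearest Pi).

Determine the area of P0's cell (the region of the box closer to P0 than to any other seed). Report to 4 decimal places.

1. box [0,33]×[0,74]: [(0, 0) (33, 0) (33, 74) (0, 74)]
2. ⊥bis P0·P1 via (14.9,24.195): [(0, 49.8125) (28.9726, 0) (33, 0) (33, 74) (0, 74)]  |A|=1720.4005
3. ⊥bis P0·P2 via (20.24,29.505): [(5.3837, 40.5564) (28.9726, 0) (33, 0) (33, 20.013)]  |A|=358.0115
4. ⊥bis P0·P3 via (11.735,25.21): [(10.9149, 36.4418) (11.3654, 30.2721) (28.9726, 0) (33, 0) (33, 20.013)]  |A|=341.8752
5. ⊥bis P0·P4 via (20.32,28.02): [(17.4321, 31.5937) (10.9149, 36.4418) (11.3654, 30.2721) (28.9726, 0) (33, 0) (33, 12.3285)]  |A|=282.0595
6. canonical 6-gon: [(17.4321, 31.5937) (10.9149, 36.4418) (11.3654, 30.2721) (28.9726, 0) (33, 0) (33, 12.3285)]
7. shoelace: 282.0595

Area of P0's cell: 282.0595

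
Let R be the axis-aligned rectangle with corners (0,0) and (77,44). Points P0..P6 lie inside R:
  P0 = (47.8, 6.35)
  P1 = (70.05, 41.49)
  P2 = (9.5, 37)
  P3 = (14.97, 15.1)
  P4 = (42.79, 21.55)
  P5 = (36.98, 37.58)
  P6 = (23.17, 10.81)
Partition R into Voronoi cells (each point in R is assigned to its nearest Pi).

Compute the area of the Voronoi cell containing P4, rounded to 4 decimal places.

Area of P4's cell: 481.6439

1. box [0,77]×[0,44]: [(0, 0) (77, 0) (77, 44) (0, 44)]
2. ⊥bis P4·P0 via (45.295,13.95): [(0, 0) (2.9716, 0) (77, 24.4001) (77, 44) (0, 44)]  |A|=2484.8491
3. ⊥bis P4·P1 via (56.42,31.52): [(0, 0) (2.9716, 0) (64.6142, 20.3177) (47.2912, 44) (0, 44)]  |A|=2011.6827
4. ⊥bis P4·P2 via (26.145,29.275): [(14.2897, 3.7305) (64.6142, 20.3177) (47.2912, 44) (32.9789, 44)]  |A|=1027.7438
5. ⊥bis P4·P3 via (28.88,18.325): [(26.2759, 29.557) (30.9877, 9.2342) (64.6142, 20.3177) (47.2912, 44) (32.9789, 44)]  |A|=845.103
6. ⊥bis P4·P5 via (39.885,29.565): [(27.3291, 25.0142) (30.9877, 9.2342) (64.6142, 20.3177) (54.0853, 34.7118)]  |A|=529.2054
7. ⊥bis P4·P6 via (32.98,16.18): [(28.0092, 25.2607) (35.8964, 10.8522) (64.6142, 20.3177) (54.0853, 34.7118)]  |A|=481.6439
8. canonical 4-gon: [(28.0092, 25.2607) (35.8964, 10.8522) (64.6142, 20.3177) (54.0853, 34.7118)]
9. shoelace: 481.6439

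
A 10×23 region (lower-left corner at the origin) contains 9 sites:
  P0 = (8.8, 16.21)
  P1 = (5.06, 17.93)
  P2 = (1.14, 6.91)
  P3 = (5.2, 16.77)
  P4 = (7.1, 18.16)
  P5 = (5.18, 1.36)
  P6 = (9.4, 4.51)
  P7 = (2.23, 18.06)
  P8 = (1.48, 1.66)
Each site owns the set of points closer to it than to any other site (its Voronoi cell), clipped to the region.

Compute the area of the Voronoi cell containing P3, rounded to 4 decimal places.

1. box [0,10]×[0,23]: [(0, 0) (10, 0) (10, 23) (0, 23)]
2. ⊥bis P3·P0 via (7,16.49): [(0, 0) (4.4349, 0) (8.0127, 23) (0, 23)]  |A|=143.1469
3. ⊥bis P3·P1 via (5.13,17.35): [(0, 16.7309) (0, 0) (4.4349, 0) (7.1721, 17.5965)]  |A|=99.017
4. ⊥bis P3·P2 via (3.17,11.84): [(0, 16.7309) (0, 13.1453) (6.0897, 10.6378) (7.1721, 17.5965)]  |A|=35.4032
5. ⊥bis P3·P4 via (6.15,17.465): [(6.1446, 17.4724) (0, 16.7309) (0, 13.1453) (6.0897, 10.6378) (6.976, 16.3359)]  |A|=34.7677
6. ⊥bis P3·P5 via (5.19,9.065): [(6.1446, 17.4724) (0, 16.7309) (0, 13.1453) (6.0897, 10.6378) (6.976, 16.3359)]  |A|=34.7677
7. ⊥bis P3·P6 via (7.3,10.64): [(6.1446, 17.4724) (0, 16.7309) (0, 13.1453) (6.0897, 10.6378) (6.976, 16.3359)]  |A|=34.7677
8. ⊥bis P3·P7 via (3.715,17.415): [(6.1446, 17.4724) (3.6069, 17.1662) (1.5782, 12.4954) (6.0897, 10.6378) (6.976, 16.3359)]  |A|=23.9563
9. ⊥bis P3·P8 via (3.34,9.215): [(6.1446, 17.4724) (3.6069, 17.1662) (1.5782, 12.4954) (6.0897, 10.6378) (6.976, 16.3359)]  |A|=23.9563
10. canonical 5-gon: [(6.1446, 17.4724) (3.6069, 17.1662) (1.5782, 12.4954) (6.0897, 10.6378) (6.976, 16.3359)]
11. shoelace: 23.9563

Area of P3's cell: 23.9563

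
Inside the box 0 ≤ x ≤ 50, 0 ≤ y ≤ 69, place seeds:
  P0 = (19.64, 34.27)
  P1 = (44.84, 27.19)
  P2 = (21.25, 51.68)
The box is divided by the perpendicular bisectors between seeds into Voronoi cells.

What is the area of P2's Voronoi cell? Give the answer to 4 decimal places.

1. box [0,50]×[0,69]: [(0, 0) (50, 0) (50, 69) (0, 69)]
2. ⊥bis P2·P0 via (20.445,42.975): [(0, 44.8657) (50, 40.2419) (50, 69) (0, 69)]  |A|=1322.3113
3. ⊥bis P2·P1 via (33.045,39.435): [(0, 44.8657) (35.2945, 41.6018) (50, 55.7669) (50, 69) (0, 69)]  |A|=1208.1593
4. canonical 5-gon: [(0, 44.8657) (35.2945, 41.6018) (50, 55.7669) (50, 69) (0, 69)]
5. shoelace: 1208.1593

Area of P2's cell: 1208.1593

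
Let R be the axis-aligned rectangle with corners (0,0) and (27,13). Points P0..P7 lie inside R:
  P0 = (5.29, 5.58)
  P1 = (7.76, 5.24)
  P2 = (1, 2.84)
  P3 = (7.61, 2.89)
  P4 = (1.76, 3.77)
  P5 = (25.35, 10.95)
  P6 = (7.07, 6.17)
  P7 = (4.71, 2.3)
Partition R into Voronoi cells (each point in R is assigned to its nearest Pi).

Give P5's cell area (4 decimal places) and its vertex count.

1. box [0,27]×[0,13]: [(0, 0) (27, 0) (27, 13) (0, 13)]
2. ⊥bis P5·P0 via (15.32,8.265): [(17.5325, 0) (27, 0) (27, 13) (14.0525, 13)]  |A|=145.6977
3. ⊥bis P5·P1 via (16.555,8.095): [(19.1828, 0) (27, 0) (27, 13) (14.9628, 13)]  |A|=129.0541
4. ⊥bis P5·P2 via (13.175,6.895): [(19.1828, 0) (27, 0) (27, 13) (14.9628, 13)]  |A|=129.0541
5. ⊥bis P5·P3 via (16.48,6.92): [(18.0786, 3.4016) (19.624, 0) (27, 0) (27, 13) (14.9628, 13)]  |A|=128.3036
6. ⊥bis P5·P4 via (13.555,7.36): [(18.0786, 3.4016) (19.624, 0) (27, 0) (27, 13) (14.9628, 13)]  |A|=128.3036
7. ⊥bis P5·P6 via (16.21,8.56): [(15.4062, 11.634) (18.0786, 3.4016) (19.624, 0) (27, 0) (27, 13) (15.049, 13)]  |A|=128.2447
8. ⊥bis P5·P7 via (15.03,6.625): [(15.4062, 11.634) (18.0786, 3.4016) (19.624, 0) (27, 0) (27, 13) (15.049, 13)]  |A|=128.2447
9. canonical 6-gon: [(15.4062, 11.634) (18.0786, 3.4016) (19.624, 0) (27, 0) (27, 13) (15.049, 13)]
10. shoelace: 128.2447

Area of P5's cell: 128.2447 (6 vertices)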